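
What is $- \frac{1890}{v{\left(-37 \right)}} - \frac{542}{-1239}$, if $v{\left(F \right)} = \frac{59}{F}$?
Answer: $\frac{1469072}{1239} \approx 1185.7$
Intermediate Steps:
$- \frac{1890}{v{\left(-37 \right)}} - \frac{542}{-1239} = - \frac{1890}{59 \frac{1}{-37}} - \frac{542}{-1239} = - \frac{1890}{59 \left(- \frac{1}{37}\right)} - - \frac{542}{1239} = - \frac{1890}{- \frac{59}{37}} + \frac{542}{1239} = \left(-1890\right) \left(- \frac{37}{59}\right) + \frac{542}{1239} = \frac{69930}{59} + \frac{542}{1239} = \frac{1469072}{1239}$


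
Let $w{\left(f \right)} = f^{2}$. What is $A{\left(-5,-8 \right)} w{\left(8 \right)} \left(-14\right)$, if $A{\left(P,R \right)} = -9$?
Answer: $8064$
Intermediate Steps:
$A{\left(-5,-8 \right)} w{\left(8 \right)} \left(-14\right) = - 9 \cdot 8^{2} \left(-14\right) = \left(-9\right) 64 \left(-14\right) = \left(-576\right) \left(-14\right) = 8064$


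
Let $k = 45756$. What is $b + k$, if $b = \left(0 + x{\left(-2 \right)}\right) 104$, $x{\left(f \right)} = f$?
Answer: $45548$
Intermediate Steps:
$b = -208$ ($b = \left(0 - 2\right) 104 = \left(-2\right) 104 = -208$)
$b + k = -208 + 45756 = 45548$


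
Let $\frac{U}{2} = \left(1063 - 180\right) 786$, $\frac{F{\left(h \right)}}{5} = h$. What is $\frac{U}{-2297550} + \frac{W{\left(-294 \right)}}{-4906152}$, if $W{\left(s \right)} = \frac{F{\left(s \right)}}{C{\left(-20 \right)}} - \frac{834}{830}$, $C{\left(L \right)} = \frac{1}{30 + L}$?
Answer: $- \frac{31246436146897}{51977041710600} \approx -0.60116$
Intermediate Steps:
$F{\left(h \right)} = 5 h$
$U = 1388076$ ($U = 2 \left(1063 - 180\right) 786 = 2 \cdot 883 \cdot 786 = 2 \cdot 694038 = 1388076$)
$W{\left(s \right)} = - \frac{417}{415} + 50 s$ ($W{\left(s \right)} = \frac{5 s}{\frac{1}{30 - 20}} - \frac{834}{830} = \frac{5 s}{\frac{1}{10}} - \frac{417}{415} = 5 s \frac{1}{\frac{1}{10}} - \frac{417}{415} = 5 s 10 - \frac{417}{415} = 50 s - \frac{417}{415} = - \frac{417}{415} + 50 s$)
$\frac{U}{-2297550} + \frac{W{\left(-294 \right)}}{-4906152} = \frac{1388076}{-2297550} + \frac{- \frac{417}{415} + 50 \left(-294\right)}{-4906152} = 1388076 \left(- \frac{1}{2297550}\right) + \left(- \frac{417}{415} - 14700\right) \left(- \frac{1}{4906152}\right) = - \frac{231346}{382925} - - \frac{2033639}{678684360} = - \frac{231346}{382925} + \frac{2033639}{678684360} = - \frac{31246436146897}{51977041710600}$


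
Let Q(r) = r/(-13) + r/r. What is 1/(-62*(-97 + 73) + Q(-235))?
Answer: 13/19592 ≈ 0.00066354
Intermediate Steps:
Q(r) = 1 - r/13 (Q(r) = r*(-1/13) + 1 = -r/13 + 1 = 1 - r/13)
1/(-62*(-97 + 73) + Q(-235)) = 1/(-62*(-97 + 73) + (1 - 1/13*(-235))) = 1/(-62*(-24) + (1 + 235/13)) = 1/(1488 + 248/13) = 1/(19592/13) = 13/19592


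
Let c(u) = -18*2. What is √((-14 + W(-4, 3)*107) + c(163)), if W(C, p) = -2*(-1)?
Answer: 2*√41 ≈ 12.806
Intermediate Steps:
W(C, p) = 2
c(u) = -36
√((-14 + W(-4, 3)*107) + c(163)) = √((-14 + 2*107) - 36) = √((-14 + 214) - 36) = √(200 - 36) = √164 = 2*√41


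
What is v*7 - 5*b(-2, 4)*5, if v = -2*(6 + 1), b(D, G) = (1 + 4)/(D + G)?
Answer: -321/2 ≈ -160.50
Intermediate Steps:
b(D, G) = 5/(D + G)
v = -14 (v = -2*7 = -14)
v*7 - 5*b(-2, 4)*5 = -14*7 - 25/(-2 + 4)*5 = -98 - 25/2*5 = -98 - 125/2 = -321/2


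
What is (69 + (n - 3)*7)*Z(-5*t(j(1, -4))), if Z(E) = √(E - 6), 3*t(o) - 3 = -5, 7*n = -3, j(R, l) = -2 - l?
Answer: 30*I*√6 ≈ 73.485*I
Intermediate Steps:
n = -3/7 (n = (⅐)*(-3) = -3/7 ≈ -0.42857)
t(o) = -⅔ (t(o) = 1 + (⅓)*(-5) = 1 - 5/3 = -⅔)
Z(E) = √(-6 + E)
(69 + (n - 3)*7)*Z(-5*t(j(1, -4))) = (69 + (-3/7 - 3)*7)*√(-6 - 5*(-⅔)) = (69 - 24/7*7)*√(-6 + 10/3) = (69 - 24)*√(-8/3) = 45*(2*I*√6/3) = 30*I*√6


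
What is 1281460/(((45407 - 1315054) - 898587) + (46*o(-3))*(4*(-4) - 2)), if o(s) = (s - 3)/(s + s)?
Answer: -640730/1084531 ≈ -0.59079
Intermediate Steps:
o(s) = (-3 + s)/(2*s) (o(s) = (-3 + s)/((2*s)) = (-3 + s)*(1/(2*s)) = (-3 + s)/(2*s))
1281460/(((45407 - 1315054) - 898587) + (46*o(-3))*(4*(-4) - 2)) = 1281460/(((45407 - 1315054) - 898587) + (46*((½)*(-3 - 3)/(-3)))*(4*(-4) - 2)) = 1281460/((-1269647 - 898587) + (46*((½)*(-⅓)*(-6)))*(-16 - 2)) = 1281460/(-2168234 + (46*1)*(-18)) = 1281460/(-2168234 + 46*(-18)) = 1281460/(-2168234 - 828) = 1281460/(-2169062) = 1281460*(-1/2169062) = -640730/1084531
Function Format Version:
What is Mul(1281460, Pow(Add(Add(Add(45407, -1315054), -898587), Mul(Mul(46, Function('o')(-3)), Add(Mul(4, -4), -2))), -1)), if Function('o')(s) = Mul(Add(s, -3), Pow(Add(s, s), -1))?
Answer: Rational(-640730, 1084531) ≈ -0.59079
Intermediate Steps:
Function('o')(s) = Mul(Rational(1, 2), Pow(s, -1), Add(-3, s)) (Function('o')(s) = Mul(Add(-3, s), Pow(Mul(2, s), -1)) = Mul(Add(-3, s), Mul(Rational(1, 2), Pow(s, -1))) = Mul(Rational(1, 2), Pow(s, -1), Add(-3, s)))
Mul(1281460, Pow(Add(Add(Add(45407, -1315054), -898587), Mul(Mul(46, Function('o')(-3)), Add(Mul(4, -4), -2))), -1)) = Mul(1281460, Pow(Add(Add(Add(45407, -1315054), -898587), Mul(Mul(46, Mul(Rational(1, 2), Pow(-3, -1), Add(-3, -3))), Add(Mul(4, -4), -2))), -1)) = Mul(1281460, Pow(Add(Add(-1269647, -898587), Mul(Mul(46, Mul(Rational(1, 2), Rational(-1, 3), -6)), Add(-16, -2))), -1)) = Mul(1281460, Pow(Add(-2168234, Mul(Mul(46, 1), -18)), -1)) = Mul(1281460, Pow(Add(-2168234, Mul(46, -18)), -1)) = Mul(1281460, Pow(Add(-2168234, -828), -1)) = Mul(1281460, Pow(-2169062, -1)) = Mul(1281460, Rational(-1, 2169062)) = Rational(-640730, 1084531)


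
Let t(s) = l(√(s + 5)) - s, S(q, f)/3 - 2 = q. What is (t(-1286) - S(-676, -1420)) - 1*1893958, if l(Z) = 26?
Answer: -1890624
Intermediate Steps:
S(q, f) = 6 + 3*q
t(s) = 26 - s
(t(-1286) - S(-676, -1420)) - 1*1893958 = ((26 - 1*(-1286)) - (6 + 3*(-676))) - 1*1893958 = ((26 + 1286) - (6 - 2028)) - 1893958 = (1312 - 1*(-2022)) - 1893958 = (1312 + 2022) - 1893958 = 3334 - 1893958 = -1890624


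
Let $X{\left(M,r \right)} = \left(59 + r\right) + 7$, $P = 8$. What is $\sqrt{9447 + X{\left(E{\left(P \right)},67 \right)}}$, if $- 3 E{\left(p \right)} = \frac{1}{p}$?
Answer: $2 \sqrt{2395} \approx 97.877$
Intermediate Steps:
$E{\left(p \right)} = - \frac{1}{3 p}$
$X{\left(M,r \right)} = 66 + r$
$\sqrt{9447 + X{\left(E{\left(P \right)},67 \right)}} = \sqrt{9447 + \left(66 + 67\right)} = \sqrt{9447 + 133} = \sqrt{9580} = 2 \sqrt{2395}$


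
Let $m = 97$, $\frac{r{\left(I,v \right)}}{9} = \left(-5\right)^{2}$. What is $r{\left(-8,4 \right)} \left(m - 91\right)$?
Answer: $1350$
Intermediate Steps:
$r{\left(I,v \right)} = 225$ ($r{\left(I,v \right)} = 9 \left(-5\right)^{2} = 9 \cdot 25 = 225$)
$r{\left(-8,4 \right)} \left(m - 91\right) = 225 \left(97 - 91\right) = 225 \cdot 6 = 1350$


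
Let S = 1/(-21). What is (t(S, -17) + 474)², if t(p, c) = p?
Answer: 99062209/441 ≈ 2.2463e+5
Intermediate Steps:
S = -1/21 ≈ -0.047619
(t(S, -17) + 474)² = (-1/21 + 474)² = (9953/21)² = 99062209/441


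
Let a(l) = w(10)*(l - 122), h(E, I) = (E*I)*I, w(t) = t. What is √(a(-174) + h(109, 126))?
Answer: 2*√431881 ≈ 1314.4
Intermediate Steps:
h(E, I) = E*I²
a(l) = -1220 + 10*l (a(l) = 10*(l - 122) = 10*(-122 + l) = -1220 + 10*l)
√(a(-174) + h(109, 126)) = √((-1220 + 10*(-174)) + 109*126²) = √((-1220 - 1740) + 109*15876) = √(-2960 + 1730484) = √1727524 = 2*√431881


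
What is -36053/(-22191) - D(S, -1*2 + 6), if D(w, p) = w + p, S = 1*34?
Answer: -807205/22191 ≈ -36.375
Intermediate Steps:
S = 34
D(w, p) = p + w
-36053/(-22191) - D(S, -1*2 + 6) = -36053/(-22191) - ((-1*2 + 6) + 34) = -36053*(-1/22191) - ((-2 + 6) + 34) = 36053/22191 - (4 + 34) = 36053/22191 - 1*38 = 36053/22191 - 38 = -807205/22191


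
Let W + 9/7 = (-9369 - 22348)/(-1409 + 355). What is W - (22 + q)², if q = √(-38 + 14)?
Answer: -3181347/7378 - 88*I*√6 ≈ -431.19 - 215.56*I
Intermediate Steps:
W = 212533/7378 (W = -9/7 + (-9369 - 22348)/(-1409 + 355) = -9/7 - 31717/(-1054) = -9/7 - 31717*(-1/1054) = -9/7 + 31717/1054 = 212533/7378 ≈ 28.806)
q = 2*I*√6 (q = √(-24) = 2*I*√6 ≈ 4.899*I)
W - (22 + q)² = 212533/7378 - (22 + 2*I*√6)²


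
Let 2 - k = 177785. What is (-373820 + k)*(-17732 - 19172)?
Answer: 20356357112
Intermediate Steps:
k = -177783 (k = 2 - 1*177785 = 2 - 177785 = -177783)
(-373820 + k)*(-17732 - 19172) = (-373820 - 177783)*(-17732 - 19172) = -551603*(-36904) = 20356357112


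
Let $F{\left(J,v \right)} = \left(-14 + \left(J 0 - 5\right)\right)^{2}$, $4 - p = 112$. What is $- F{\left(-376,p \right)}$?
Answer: $-361$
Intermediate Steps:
$p = -108$ ($p = 4 - 112 = -108$)
$F{\left(J,v \right)} = 361$ ($F{\left(J,v \right)} = \left(-14 + \left(0 - 5\right)\right)^{2} = \left(-14 - 5\right)^{2} = \left(-19\right)^{2} = 361$)
$- F{\left(-376,p \right)} = \left(-1\right) 361 = -361$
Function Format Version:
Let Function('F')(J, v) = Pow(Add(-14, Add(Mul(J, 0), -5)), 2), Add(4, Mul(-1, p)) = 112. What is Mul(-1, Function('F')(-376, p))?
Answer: -361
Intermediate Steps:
p = -108 (p = Add(4, Mul(-1, 112)) = Add(4, -112) = -108)
Function('F')(J, v) = 361 (Function('F')(J, v) = Pow(Add(-14, Add(0, -5)), 2) = Pow(Add(-14, -5), 2) = Pow(-19, 2) = 361)
Mul(-1, Function('F')(-376, p)) = Mul(-1, 361) = -361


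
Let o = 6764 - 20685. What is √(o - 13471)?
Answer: 16*I*√107 ≈ 165.51*I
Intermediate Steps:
o = -13921
√(o - 13471) = √(-13921 - 13471) = √(-27392) = 16*I*√107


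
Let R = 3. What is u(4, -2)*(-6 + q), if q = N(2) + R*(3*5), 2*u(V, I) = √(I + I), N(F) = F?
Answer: 41*I ≈ 41.0*I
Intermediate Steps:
u(V, I) = √2*√I/2 (u(V, I) = √(I + I)/2 = √(2*I)/2 = (√2*√I)/2 = √2*√I/2)
q = 47 (q = 2 + 3*(3*5) = 2 + 3*15 = 2 + 45 = 47)
u(4, -2)*(-6 + q) = (√2*√(-2)/2)*(-6 + 47) = (√2*(I*√2)/2)*41 = I*41 = 41*I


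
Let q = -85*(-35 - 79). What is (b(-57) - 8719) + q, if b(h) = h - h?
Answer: 971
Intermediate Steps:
q = 9690 (q = -85*(-114) = 9690)
b(h) = 0
(b(-57) - 8719) + q = (0 - 8719) + 9690 = -8719 + 9690 = 971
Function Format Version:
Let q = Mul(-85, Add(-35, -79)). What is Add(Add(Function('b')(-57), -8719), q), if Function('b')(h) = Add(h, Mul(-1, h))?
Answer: 971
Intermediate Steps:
q = 9690 (q = Mul(-85, -114) = 9690)
Function('b')(h) = 0
Add(Add(Function('b')(-57), -8719), q) = Add(Add(0, -8719), 9690) = Add(-8719, 9690) = 971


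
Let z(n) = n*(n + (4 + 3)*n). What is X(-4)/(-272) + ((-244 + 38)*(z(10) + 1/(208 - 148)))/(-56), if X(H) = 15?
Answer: 5253011/1785 ≈ 2942.9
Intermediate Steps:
z(n) = 8*n**2 (z(n) = n*(n + 7*n) = n*(8*n) = 8*n**2)
X(-4)/(-272) + ((-244 + 38)*(z(10) + 1/(208 - 148)))/(-56) = 15/(-272) + ((-244 + 38)*(8*10**2 + 1/(208 - 148)))/(-56) = 15*(-1/272) - 206*(8*100 + 1/60)*(-1/56) = -15/272 - 206*(800 + 1/60)*(-1/56) = -15/272 - 206*48001/60*(-1/56) = -15/272 - 4944103/30*(-1/56) = -15/272 + 4944103/1680 = 5253011/1785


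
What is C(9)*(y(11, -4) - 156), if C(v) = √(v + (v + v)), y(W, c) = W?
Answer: -435*√3 ≈ -753.44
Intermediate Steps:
C(v) = √3*√v (C(v) = √(v + 2*v) = √(3*v) = √3*√v)
C(9)*(y(11, -4) - 156) = (√3*√9)*(11 - 156) = (√3*3)*(-145) = (3*√3)*(-145) = -435*√3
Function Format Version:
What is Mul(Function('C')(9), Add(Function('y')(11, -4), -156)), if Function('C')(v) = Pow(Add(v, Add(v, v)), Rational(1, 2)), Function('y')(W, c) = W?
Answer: Mul(-435, Pow(3, Rational(1, 2))) ≈ -753.44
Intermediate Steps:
Function('C')(v) = Mul(Pow(3, Rational(1, 2)), Pow(v, Rational(1, 2))) (Function('C')(v) = Pow(Add(v, Mul(2, v)), Rational(1, 2)) = Pow(Mul(3, v), Rational(1, 2)) = Mul(Pow(3, Rational(1, 2)), Pow(v, Rational(1, 2))))
Mul(Function('C')(9), Add(Function('y')(11, -4), -156)) = Mul(Mul(Pow(3, Rational(1, 2)), Pow(9, Rational(1, 2))), Add(11, -156)) = Mul(Mul(Pow(3, Rational(1, 2)), 3), -145) = Mul(Mul(3, Pow(3, Rational(1, 2))), -145) = Mul(-435, Pow(3, Rational(1, 2)))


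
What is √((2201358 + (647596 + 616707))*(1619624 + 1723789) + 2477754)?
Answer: √11587138518747 ≈ 3.4040e+6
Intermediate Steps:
√((2201358 + (647596 + 616707))*(1619624 + 1723789) + 2477754) = √((2201358 + 1264303)*3343413 + 2477754) = √(3465661*3343413 + 2477754) = √(11587136040993 + 2477754) = √11587138518747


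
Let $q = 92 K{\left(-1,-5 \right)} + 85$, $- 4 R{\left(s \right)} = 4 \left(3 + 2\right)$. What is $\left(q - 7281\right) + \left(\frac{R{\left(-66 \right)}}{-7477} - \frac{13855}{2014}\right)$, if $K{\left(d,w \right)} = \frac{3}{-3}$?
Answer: $- \frac{109851229029}{15058678} \approx -7294.9$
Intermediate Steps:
$K{\left(d,w \right)} = -1$ ($K{\left(d,w \right)} = 3 \left(- \frac{1}{3}\right) = -1$)
$R{\left(s \right)} = -5$ ($R{\left(s \right)} = - \frac{4 \left(3 + 2\right)}{4} = - \frac{4 \cdot 5}{4} = \left(- \frac{1}{4}\right) 20 = -5$)
$q = -7$ ($q = 92 \left(-1\right) + 85 = -92 + 85 = -7$)
$\left(q - 7281\right) + \left(\frac{R{\left(-66 \right)}}{-7477} - \frac{13855}{2014}\right) = \left(-7 - 7281\right) - \left(- \frac{5}{7477} + \frac{13855}{2014}\right) = -7288 - \frac{103583765}{15058678} = - \frac{109851229029}{15058678}$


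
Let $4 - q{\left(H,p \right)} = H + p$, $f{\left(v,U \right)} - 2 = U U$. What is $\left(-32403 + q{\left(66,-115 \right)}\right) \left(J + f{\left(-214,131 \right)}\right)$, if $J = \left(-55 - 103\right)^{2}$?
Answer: $-1362808450$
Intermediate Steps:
$f{\left(v,U \right)} = 2 + U^{2}$ ($f{\left(v,U \right)} = 2 + U U = 2 + U^{2}$)
$q{\left(H,p \right)} = 4 - H - p$ ($q{\left(H,p \right)} = 4 - \left(H + p\right) = 4 - H - p$)
$J = 24964$ ($J = \left(-158\right)^{2} = 24964$)
$\left(-32403 + q{\left(66,-115 \right)}\right) \left(J + f{\left(-214,131 \right)}\right) = \left(-32403 - -53\right) \left(24964 + \left(2 + 131^{2}\right)\right) = \left(-32403 + \left(4 - 66 + 115\right)\right) \left(24964 + \left(2 + 17161\right)\right) = \left(-32403 + 53\right) \left(24964 + 17163\right) = \left(-32350\right) 42127 = -1362808450$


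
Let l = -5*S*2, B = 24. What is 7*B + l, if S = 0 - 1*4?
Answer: 208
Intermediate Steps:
S = -4 (S = 0 - 4 = -4)
l = 40 (l = -5*(-4)*2 = 20*2 = 40)
7*B + l = 7*24 + 40 = 168 + 40 = 208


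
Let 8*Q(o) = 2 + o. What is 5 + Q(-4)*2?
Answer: 9/2 ≈ 4.5000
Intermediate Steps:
Q(o) = ¼ + o/8 (Q(o) = (2 + o)/8 = ¼ + o/8)
5 + Q(-4)*2 = 5 + (¼ + (⅛)*(-4))*2 = 5 + (¼ - ½)*2 = 5 - ¼*2 = 5 - ½ = 9/2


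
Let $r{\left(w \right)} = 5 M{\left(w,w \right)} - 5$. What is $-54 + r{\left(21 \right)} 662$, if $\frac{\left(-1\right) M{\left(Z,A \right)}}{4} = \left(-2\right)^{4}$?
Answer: $-215204$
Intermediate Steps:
$M{\left(Z,A \right)} = -64$ ($M{\left(Z,A \right)} = - 4 \left(-2\right)^{4} = \left(-4\right) 16 = -64$)
$r{\left(w \right)} = -325$ ($r{\left(w \right)} = 5 \left(-64\right) - 5 = -320 - 5 = -325$)
$-54 + r{\left(21 \right)} 662 = -54 - 215150 = -215204$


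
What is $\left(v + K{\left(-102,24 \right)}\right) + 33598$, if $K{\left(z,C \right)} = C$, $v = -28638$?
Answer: $4984$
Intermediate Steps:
$\left(v + K{\left(-102,24 \right)}\right) + 33598 = \left(-28638 + 24\right) + 33598 = -28614 + 33598 = 4984$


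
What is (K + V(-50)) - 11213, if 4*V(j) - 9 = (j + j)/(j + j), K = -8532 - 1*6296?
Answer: -52077/2 ≈ -26039.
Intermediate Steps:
K = -14828 (K = -8532 - 6296 = -14828)
V(j) = 5/2 (V(j) = 9/4 + ((j + j)/(j + j))/4 = 9/4 + ((2*j)/((2*j)))/4 = 9/4 + ((2*j)*(1/(2*j)))/4 = 9/4 + (¼)*1 = 9/4 + ¼ = 5/2)
(K + V(-50)) - 11213 = (-14828 + 5/2) - 11213 = -29651/2 - 11213 = -52077/2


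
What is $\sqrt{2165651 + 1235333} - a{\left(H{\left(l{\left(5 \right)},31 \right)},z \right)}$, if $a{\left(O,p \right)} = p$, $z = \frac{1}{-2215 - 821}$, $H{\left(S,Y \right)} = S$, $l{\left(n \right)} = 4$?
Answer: $\frac{1}{3036} + 2 \sqrt{850246} \approx 1844.2$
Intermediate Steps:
$z = - \frac{1}{3036}$ ($z = \frac{1}{-3036} = - \frac{1}{3036} \approx -0.00032938$)
$\sqrt{2165651 + 1235333} - a{\left(H{\left(l{\left(5 \right)},31 \right)},z \right)} = \sqrt{2165651 + 1235333} - - \frac{1}{3036} = \sqrt{3400984} + \frac{1}{3036} = 2 \sqrt{850246} + \frac{1}{3036} = \frac{1}{3036} + 2 \sqrt{850246}$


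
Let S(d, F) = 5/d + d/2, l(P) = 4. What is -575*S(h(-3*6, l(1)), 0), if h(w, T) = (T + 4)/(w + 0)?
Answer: 237475/36 ≈ 6596.5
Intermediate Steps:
h(w, T) = (4 + T)/w
S(d, F) = d/2 + 5/d (S(d, F) = 5/d + d*(½) = 5/d + d/2 = d/2 + 5/d)
-575*S(h(-3*6, l(1)), 0) = -575*(((4 + 4)/((-3*6)))/2 + 5/(((4 + 4)/((-3*6))))) = -575*((8/(-18))/2 + 5/((8/(-18)))) = -575*((-1/18*8)/2 + 5/((-1/18*8))) = -575*((½)*(-4/9) + 5/(-4/9)) = -575*(-2/9 + 5*(-9/4)) = -575*(-2/9 - 45/4) = -575*(-413/36) = 237475/36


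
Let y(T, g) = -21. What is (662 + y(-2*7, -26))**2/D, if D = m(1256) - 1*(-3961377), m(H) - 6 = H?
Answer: 410881/3962639 ≈ 0.10369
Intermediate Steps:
m(H) = 6 + H
D = 3962639 (D = (6 + 1256) - 1*(-3961377) = 1262 + 3961377 = 3962639)
(662 + y(-2*7, -26))**2/D = (662 - 21)**2/3962639 = 641**2*(1/3962639) = 410881*(1/3962639) = 410881/3962639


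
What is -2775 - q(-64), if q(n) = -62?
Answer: -2713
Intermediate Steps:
-2775 - q(-64) = -2775 - 1*(-62) = -2775 + 62 = -2713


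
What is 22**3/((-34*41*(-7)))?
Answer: 5324/4879 ≈ 1.0912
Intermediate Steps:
22**3/((-34*41*(-7))) = 10648/((-1394*(-7))) = 10648/9758 = 10648*(1/9758) = 5324/4879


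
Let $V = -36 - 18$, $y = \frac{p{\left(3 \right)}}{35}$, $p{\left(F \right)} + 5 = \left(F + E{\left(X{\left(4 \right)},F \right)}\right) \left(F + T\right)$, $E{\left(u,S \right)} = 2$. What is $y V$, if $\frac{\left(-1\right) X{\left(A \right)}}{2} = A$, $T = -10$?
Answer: $\frac{432}{7} \approx 61.714$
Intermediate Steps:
$X{\left(A \right)} = - 2 A$
$p{\left(F \right)} = -5 + \left(-10 + F\right) \left(2 + F\right)$ ($p{\left(F \right)} = -5 + \left(F + 2\right) \left(F - 10\right) = -5 + \left(2 + F\right) \left(-10 + F\right) = -5 + \left(-10 + F\right) \left(2 + F\right)$)
$y = - \frac{8}{7}$ ($y = \frac{-25 + 3^{2} - 24}{35} = \left(-25 + 9 - 24\right) \frac{1}{35} = \left(-40\right) \frac{1}{35} = - \frac{8}{7} \approx -1.1429$)
$V = -54$
$y V = \left(- \frac{8}{7}\right) \left(-54\right) = \frac{432}{7}$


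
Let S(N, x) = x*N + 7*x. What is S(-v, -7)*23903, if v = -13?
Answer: -3346420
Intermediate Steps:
S(N, x) = 7*x + N*x (S(N, x) = N*x + 7*x = 7*x + N*x)
S(-v, -7)*23903 = -7*(7 - 1*(-13))*23903 = -7*(7 + 13)*23903 = -7*20*23903 = -140*23903 = -3346420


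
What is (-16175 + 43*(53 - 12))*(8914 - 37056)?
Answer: 405582504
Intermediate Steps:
(-16175 + 43*(53 - 12))*(8914 - 37056) = (-16175 + 43*41)*(-28142) = (-16175 + 1763)*(-28142) = -14412*(-28142) = 405582504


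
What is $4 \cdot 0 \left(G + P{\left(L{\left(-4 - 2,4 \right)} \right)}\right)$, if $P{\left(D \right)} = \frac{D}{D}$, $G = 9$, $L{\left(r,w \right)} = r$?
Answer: $0$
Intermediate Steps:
$P{\left(D \right)} = 1$
$4 \cdot 0 \left(G + P{\left(L{\left(-4 - 2,4 \right)} \right)}\right) = 4 \cdot 0 \left(9 + 1\right) = 0 \cdot 10 = 0$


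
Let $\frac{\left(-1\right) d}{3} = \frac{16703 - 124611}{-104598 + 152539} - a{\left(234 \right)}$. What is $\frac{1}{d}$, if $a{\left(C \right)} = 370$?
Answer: $\frac{47941}{53538234} \approx 0.00089545$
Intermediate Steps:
$d = \frac{53538234}{47941}$ ($d = - 3 \left(\frac{16703 - 124611}{-104598 + 152539} - 370\right) = - 3 \left(- \frac{107908}{47941} - 370\right) = \left(-3\right) \left(- \frac{17846078}{47941}\right) = \frac{53538234}{47941} \approx 1116.8$)
$\frac{1}{d} = \frac{1}{\frac{53538234}{47941}} = \frac{47941}{53538234}$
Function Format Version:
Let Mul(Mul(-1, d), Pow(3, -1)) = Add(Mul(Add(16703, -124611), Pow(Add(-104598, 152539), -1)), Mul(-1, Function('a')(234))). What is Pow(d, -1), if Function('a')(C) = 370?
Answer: Rational(47941, 53538234) ≈ 0.00089545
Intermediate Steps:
d = Rational(53538234, 47941) (d = Mul(-3, Add(Mul(Add(16703, -124611), Pow(Add(-104598, 152539), -1)), Mul(-1, 370))) = Mul(-3, Add(Mul(-107908, Pow(47941, -1)), -370)) = Mul(-3, Add(Mul(-107908, Rational(1, 47941)), -370)) = Mul(-3, Add(Rational(-107908, 47941), -370)) = Mul(-3, Rational(-17846078, 47941)) = Rational(53538234, 47941) ≈ 1116.8)
Pow(d, -1) = Pow(Rational(53538234, 47941), -1) = Rational(47941, 53538234)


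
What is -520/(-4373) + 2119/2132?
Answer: 798079/717172 ≈ 1.1128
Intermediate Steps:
-520/(-4373) + 2119/2132 = -520*(-1/4373) + 2119*(1/2132) = 520/4373 + 163/164 = 798079/717172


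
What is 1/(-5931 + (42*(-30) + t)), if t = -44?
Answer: -1/7235 ≈ -0.00013822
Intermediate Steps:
1/(-5931 + (42*(-30) + t)) = 1/(-5931 + (42*(-30) - 44)) = 1/(-5931 + (-1260 - 44)) = 1/(-5931 - 1304) = 1/(-7235) = -1/7235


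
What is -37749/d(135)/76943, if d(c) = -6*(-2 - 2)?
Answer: -12583/615544 ≈ -0.020442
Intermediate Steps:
d(c) = 24 (d(c) = -6*(-4) = 24)
-37749/d(135)/76943 = -37749/24/76943 = -37749*1/24*(1/76943) = -12583/8*1/76943 = -12583/615544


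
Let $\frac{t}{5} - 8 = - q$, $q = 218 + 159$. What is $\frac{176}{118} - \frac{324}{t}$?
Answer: $\frac{20164}{12095} \approx 1.6671$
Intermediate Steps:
$q = 377$
$t = -1845$ ($t = 40 + 5 \left(\left(-1\right) 377\right) = 40 + 5 \left(-377\right) = 40 - 1885 = -1845$)
$\frac{176}{118} - \frac{324}{t} = \frac{176}{118} - \frac{324}{-1845} = 176 \cdot \frac{1}{118} - - \frac{36}{205} = \frac{88}{59} + \frac{36}{205} = \frac{20164}{12095}$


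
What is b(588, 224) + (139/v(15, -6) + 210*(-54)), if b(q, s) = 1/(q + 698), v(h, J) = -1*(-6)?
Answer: -21830170/1929 ≈ -11317.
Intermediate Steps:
v(h, J) = 6
b(q, s) = 1/(698 + q)
b(588, 224) + (139/v(15, -6) + 210*(-54)) = 1/(698 + 588) + (139/6 + 210*(-54)) = 1/1286 + (139*(1/6) - 11340) = 1/1286 + (139/6 - 11340) = 1/1286 - 67901/6 = -21830170/1929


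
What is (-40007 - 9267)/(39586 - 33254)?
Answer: -24637/3166 ≈ -7.7817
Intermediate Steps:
(-40007 - 9267)/(39586 - 33254) = -49274/6332 = -49274*1/6332 = -24637/3166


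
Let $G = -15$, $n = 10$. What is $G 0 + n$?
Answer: $10$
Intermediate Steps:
$G 0 + n = \left(-15\right) 0 + 10 = 0 + 10 = 10$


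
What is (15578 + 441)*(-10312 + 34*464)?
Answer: 87527816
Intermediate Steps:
(15578 + 441)*(-10312 + 34*464) = 16019*(-10312 + 15776) = 16019*5464 = 87527816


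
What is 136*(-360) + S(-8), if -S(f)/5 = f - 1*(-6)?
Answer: -48950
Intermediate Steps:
S(f) = -30 - 5*f (S(f) = -5*(f - 1*(-6)) = -5*(f + 6) = -5*(6 + f) = -30 - 5*f)
136*(-360) + S(-8) = 136*(-360) + (-30 - 5*(-8)) = -48960 + (-30 + 40) = -48960 + 10 = -48950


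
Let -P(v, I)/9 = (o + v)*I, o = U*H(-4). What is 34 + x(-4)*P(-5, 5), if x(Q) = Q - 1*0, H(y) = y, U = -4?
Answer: 2014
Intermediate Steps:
o = 16 (o = -4*(-4) = 16)
x(Q) = Q (x(Q) = Q + 0 = Q)
P(v, I) = -9*I*(16 + v) (P(v, I) = -9*(16 + v)*I = -9*I*(16 + v))
34 + x(-4)*P(-5, 5) = 34 - (-36)*5*(16 - 5) = 34 - (-36)*5*11 = 34 - 4*(-495) = 34 + 1980 = 2014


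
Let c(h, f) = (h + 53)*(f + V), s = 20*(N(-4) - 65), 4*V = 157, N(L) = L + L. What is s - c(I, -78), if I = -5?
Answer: 400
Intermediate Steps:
N(L) = 2*L
V = 157/4 (V = (¼)*157 = 157/4 ≈ 39.250)
s = -1460 (s = 20*(2*(-4) - 65) = 20*(-8 - 65) = 20*(-73) = -1460)
c(h, f) = (53 + h)*(157/4 + f) (c(h, f) = (h + 53)*(f + 157/4) = (53 + h)*(157/4 + f))
s - c(I, -78) = -1460 - (8321/4 + 53*(-78) + (157/4)*(-5) - 78*(-5)) = -1460 - (8321/4 - 4134 - 785/4 + 390) = -1460 - 1*(-1860) = -1460 + 1860 = 400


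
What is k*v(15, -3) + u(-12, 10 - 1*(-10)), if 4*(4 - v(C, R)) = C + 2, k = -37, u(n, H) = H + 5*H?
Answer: 517/4 ≈ 129.25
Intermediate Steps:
u(n, H) = 6*H
v(C, R) = 7/2 - C/4 (v(C, R) = 4 - (C + 2)/4 = 4 - (2 + C)/4 = 4 + (-1/2 - C/4) = 7/2 - C/4)
k*v(15, -3) + u(-12, 10 - 1*(-10)) = -37*(7/2 - 1/4*15) + 6*(10 - 1*(-10)) = -37*(7/2 - 15/4) + 6*(10 + 10) = -37*(-1/4) + 6*20 = 37/4 + 120 = 517/4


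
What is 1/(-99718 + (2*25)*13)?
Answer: -1/99068 ≈ -1.0094e-5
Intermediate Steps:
1/(-99718 + (2*25)*13) = 1/(-99718 + 50*13) = 1/(-99718 + 650) = 1/(-99068) = -1/99068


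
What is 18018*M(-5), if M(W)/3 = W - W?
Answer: 0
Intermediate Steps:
M(W) = 0 (M(W) = 3*(W - W) = 3*0 = 0)
18018*M(-5) = 18018*0 = 0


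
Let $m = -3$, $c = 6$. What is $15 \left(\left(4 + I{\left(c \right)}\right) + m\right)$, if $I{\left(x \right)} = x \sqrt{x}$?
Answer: $15 + 90 \sqrt{6} \approx 235.45$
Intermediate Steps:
$I{\left(x \right)} = x^{\frac{3}{2}}$
$15 \left(\left(4 + I{\left(c \right)}\right) + m\right) = 15 \left(\left(4 + 6^{\frac{3}{2}}\right) - 3\right) = 15 \left(\left(4 + 6 \sqrt{6}\right) - 3\right) = 15 \left(1 + 6 \sqrt{6}\right) = 15 + 90 \sqrt{6}$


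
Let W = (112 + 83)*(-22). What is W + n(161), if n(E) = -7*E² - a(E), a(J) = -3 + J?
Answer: -185895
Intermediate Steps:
W = -4290 (W = 195*(-22) = -4290)
n(E) = 3 - E - 7*E² (n(E) = -7*E² - (-3 + E) = -7*E² + (3 - E) = 3 - E - 7*E²)
W + n(161) = -4290 + (3 - 1*161 - 7*161²) = -4290 + (3 - 161 - 7*25921) = -4290 + (3 - 161 - 181447) = -4290 - 181605 = -185895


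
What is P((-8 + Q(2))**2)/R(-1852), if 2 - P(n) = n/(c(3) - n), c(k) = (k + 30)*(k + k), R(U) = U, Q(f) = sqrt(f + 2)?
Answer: -4/4167 ≈ -0.00095992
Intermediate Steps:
Q(f) = sqrt(2 + f)
c(k) = 2*k*(30 + k) (c(k) = (30 + k)*(2*k) = 2*k*(30 + k))
P(n) = 2 - n/(198 - n) (P(n) = 2 - n/(2*3*(30 + 3) - n) = 2 - n/(2*3*33 - n) = 2 - n/(198 - n))
P((-8 + Q(2))**2)/R(-1852) = (3*(-132 + (-8 + sqrt(2 + 2))**2)/(-198 + (-8 + sqrt(2 + 2))**2))/(-1852) = (3*(-132 + (-8 + sqrt(4))**2)/(-198 + (-8 + sqrt(4))**2))*(-1/1852) = (3*(-132 + (-8 + 2)**2)/(-198 + (-8 + 2)**2))*(-1/1852) = (3*(-132 + (-6)**2)/(-198 + (-6)**2))*(-1/1852) = (3*(-132 + 36)/(-198 + 36))*(-1/1852) = (3*(-96)/(-162))*(-1/1852) = (3*(-1/162)*(-96))*(-1/1852) = (16/9)*(-1/1852) = -4/4167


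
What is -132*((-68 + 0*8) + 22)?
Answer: 6072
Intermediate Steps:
-132*((-68 + 0*8) + 22) = -132*((-68 + 0) + 22) = -132*(-68 + 22) = -132*(-46) = 6072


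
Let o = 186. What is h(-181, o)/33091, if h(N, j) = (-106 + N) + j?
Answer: -101/33091 ≈ -0.0030522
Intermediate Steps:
h(N, j) = -106 + N + j
h(-181, o)/33091 = (-106 - 181 + 186)/33091 = -101*1/33091 = -101/33091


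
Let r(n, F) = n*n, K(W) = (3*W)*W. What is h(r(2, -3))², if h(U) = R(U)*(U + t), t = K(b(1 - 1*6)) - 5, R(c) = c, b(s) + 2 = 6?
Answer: 35344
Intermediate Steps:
b(s) = 4 (b(s) = -2 + 6 = 4)
K(W) = 3*W²
r(n, F) = n²
t = 43 (t = 3*4² - 5 = 3*16 - 5 = 48 - 5 = 43)
h(U) = U*(43 + U) (h(U) = U*(U + 43) = U*(43 + U))
h(r(2, -3))² = (2²*(43 + 2²))² = (4*(43 + 4))² = (4*47)² = 188² = 35344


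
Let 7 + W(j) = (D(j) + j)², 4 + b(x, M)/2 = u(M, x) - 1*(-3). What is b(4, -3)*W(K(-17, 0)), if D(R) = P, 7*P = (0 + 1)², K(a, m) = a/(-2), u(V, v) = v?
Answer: 39807/98 ≈ 406.19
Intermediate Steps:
K(a, m) = -a/2 (K(a, m) = a*(-½) = -a/2)
P = ⅐ (P = (0 + 1)²/7 = (⅐)*1² = (⅐)*1 = ⅐ ≈ 0.14286)
D(R) = ⅐
b(x, M) = -2 + 2*x (b(x, M) = -8 + 2*(x - 1*(-3)) = -8 + 2*(x + 3) = -8 + 2*(3 + x) = -8 + (6 + 2*x) = -2 + 2*x)
W(j) = -7 + (⅐ + j)²
b(4, -3)*W(K(-17, 0)) = (-2 + 2*4)*(-7 + (1 + 7*(-½*(-17)))²/49) = (-2 + 8)*(-7 + (1 + 7*(17/2))²/49) = 6*(-7 + (1 + 119/2)²/49) = 6*(-7 + (121/2)²/49) = 6*(-7 + (1/49)*(14641/4)) = 6*(-7 + 14641/196) = 6*(13269/196) = 39807/98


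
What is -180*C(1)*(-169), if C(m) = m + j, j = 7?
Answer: 243360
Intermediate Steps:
C(m) = 7 + m (C(m) = m + 7 = 7 + m)
-180*C(1)*(-169) = -180*(7 + 1)*(-169) = -180*8*(-169) = -1440*(-169) = 243360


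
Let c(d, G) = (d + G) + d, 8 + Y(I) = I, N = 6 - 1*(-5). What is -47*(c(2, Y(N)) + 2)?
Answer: -423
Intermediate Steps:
N = 11 (N = 6 + 5 = 11)
Y(I) = -8 + I
c(d, G) = G + 2*d (c(d, G) = (G + d) + d = G + 2*d)
-47*(c(2, Y(N)) + 2) = -47*(((-8 + 11) + 2*2) + 2) = -47*((3 + 4) + 2) = -47*(7 + 2) = -47*9 = -423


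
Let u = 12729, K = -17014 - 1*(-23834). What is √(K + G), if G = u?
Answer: √19549 ≈ 139.82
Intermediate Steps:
K = 6820 (K = -17014 + 23834 = 6820)
G = 12729
√(K + G) = √(6820 + 12729) = √19549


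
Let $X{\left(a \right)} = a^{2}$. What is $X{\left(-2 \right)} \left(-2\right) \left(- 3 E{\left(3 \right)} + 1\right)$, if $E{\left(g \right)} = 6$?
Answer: $136$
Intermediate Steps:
$X{\left(-2 \right)} \left(-2\right) \left(- 3 E{\left(3 \right)} + 1\right) = \left(-2\right)^{2} \left(-2\right) \left(\left(-3\right) 6 + 1\right) = 4 \left(-2\right) \left(-18 + 1\right) = \left(-8\right) \left(-17\right) = 136$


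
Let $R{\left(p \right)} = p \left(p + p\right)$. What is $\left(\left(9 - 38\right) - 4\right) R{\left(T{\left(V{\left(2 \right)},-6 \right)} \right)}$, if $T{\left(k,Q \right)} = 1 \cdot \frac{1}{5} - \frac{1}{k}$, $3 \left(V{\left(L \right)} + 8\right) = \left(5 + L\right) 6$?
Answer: $- \frac{11}{150} \approx -0.073333$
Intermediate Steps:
$V{\left(L \right)} = 2 + 2 L$ ($V{\left(L \right)} = -8 + \frac{\left(5 + L\right) 6}{3} = -8 + \frac{30 + 6 L}{3} = -8 + \left(10 + 2 L\right) = 2 + 2 L$)
$T{\left(k,Q \right)} = \frac{1}{5} - \frac{1}{k}$ ($T{\left(k,Q \right)} = 1 \cdot \frac{1}{5} - \frac{1}{k} = \frac{1}{5} - \frac{1}{k}$)
$R{\left(p \right)} = 2 p^{2}$ ($R{\left(p \right)} = p 2 p = 2 p^{2}$)
$\left(\left(9 - 38\right) - 4\right) R{\left(T{\left(V{\left(2 \right)},-6 \right)} \right)} = \left(\left(9 - 38\right) - 4\right) 2 \left(\frac{-5 + \left(2 + 2 \cdot 2\right)}{5 \left(2 + 2 \cdot 2\right)}\right)^{2} = \left(-29 - 4\right) 2 \left(\frac{-5 + \left(2 + 4\right)}{5 \left(2 + 4\right)}\right)^{2} = - 33 \cdot 2 \left(\frac{-5 + 6}{5 \cdot 6}\right)^{2} = - 33 \cdot 2 \left(\frac{1}{5} \cdot \frac{1}{6} \cdot 1\right)^{2} = - 33 \cdot \frac{2}{900} = - 33 \cdot 2 \cdot \frac{1}{900} = \left(-33\right) \frac{1}{450} = - \frac{11}{150}$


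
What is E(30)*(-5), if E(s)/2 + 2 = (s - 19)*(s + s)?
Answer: -6580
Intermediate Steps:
E(s) = -4 + 4*s*(-19 + s) (E(s) = -4 + 2*((s - 19)*(s + s)) = -4 + 2*((-19 + s)*(2*s)) = -4 + 2*(2*s*(-19 + s)) = -4 + 4*s*(-19 + s))
E(30)*(-5) = (-4 - 76*30 + 4*30**2)*(-5) = (-4 - 2280 + 4*900)*(-5) = (-4 - 2280 + 3600)*(-5) = 1316*(-5) = -6580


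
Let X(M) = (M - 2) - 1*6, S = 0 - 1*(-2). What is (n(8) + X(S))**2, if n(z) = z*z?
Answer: 3364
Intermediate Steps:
n(z) = z**2
S = 2 (S = 0 + 2 = 2)
X(M) = -8 + M (X(M) = (-2 + M) - 6 = -8 + M)
(n(8) + X(S))**2 = (8**2 + (-8 + 2))**2 = (64 - 6)**2 = 58**2 = 3364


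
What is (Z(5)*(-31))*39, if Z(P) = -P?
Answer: 6045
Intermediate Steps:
(Z(5)*(-31))*39 = (-1*5*(-31))*39 = -5*(-31)*39 = 155*39 = 6045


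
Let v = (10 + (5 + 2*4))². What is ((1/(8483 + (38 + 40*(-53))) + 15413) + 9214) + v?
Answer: 161023557/6401 ≈ 25156.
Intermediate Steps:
v = 529 (v = (10 + (5 + 8))² = (10 + 13)² = 23² = 529)
((1/(8483 + (38 + 40*(-53))) + 15413) + 9214) + v = ((1/(8483 + (38 + 40*(-53))) + 15413) + 9214) + 529 = ((1/(8483 + (38 - 2120)) + 15413) + 9214) + 529 = ((1/(8483 - 2082) + 15413) + 9214) + 529 = ((1/6401 + 15413) + 9214) + 529 = (98658614/6401 + 9214) + 529 = 157637428/6401 + 529 = 161023557/6401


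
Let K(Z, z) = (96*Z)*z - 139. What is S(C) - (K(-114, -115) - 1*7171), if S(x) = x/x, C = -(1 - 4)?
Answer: -1251249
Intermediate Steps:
C = 3 (C = -1*(-3) = 3)
K(Z, z) = -139 + 96*Z*z (K(Z, z) = 96*Z*z - 139 = -139 + 96*Z*z)
S(x) = 1
S(C) - (K(-114, -115) - 1*7171) = 1 - ((-139 + 96*(-114)*(-115)) - 1*7171) = 1 - ((-139 + 1258560) - 7171) = 1 - (1258421 - 7171) = 1 - 1*1251250 = 1 - 1251250 = -1251249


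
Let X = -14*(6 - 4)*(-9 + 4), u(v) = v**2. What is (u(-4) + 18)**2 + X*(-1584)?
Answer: -220604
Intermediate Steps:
X = 140 (X = -28*(-5) = -14*(-10) = 140)
(u(-4) + 18)**2 + X*(-1584) = ((-4)**2 + 18)**2 + 140*(-1584) = (16 + 18)**2 - 221760 = 34**2 - 221760 = 1156 - 221760 = -220604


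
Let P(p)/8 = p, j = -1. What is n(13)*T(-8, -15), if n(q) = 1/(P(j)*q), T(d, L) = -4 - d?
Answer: -1/26 ≈ -0.038462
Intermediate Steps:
P(p) = 8*p
n(q) = -1/(8*q) (n(q) = 1/(((8*(-1)))*q) = 1/((-8)*q) = -1/(8*q))
n(13)*T(-8, -15) = (-⅛/13)*(-4 - 1*(-8)) = (-⅛*1/13)*(-4 + 8) = -1/104*4 = -1/26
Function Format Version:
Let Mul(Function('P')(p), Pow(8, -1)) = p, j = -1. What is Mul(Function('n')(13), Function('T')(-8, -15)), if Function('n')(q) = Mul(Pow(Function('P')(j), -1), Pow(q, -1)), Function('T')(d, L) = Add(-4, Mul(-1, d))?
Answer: Rational(-1, 26) ≈ -0.038462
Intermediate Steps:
Function('P')(p) = Mul(8, p)
Function('n')(q) = Mul(Rational(-1, 8), Pow(q, -1)) (Function('n')(q) = Mul(Pow(Mul(8, -1), -1), Pow(q, -1)) = Mul(Pow(-8, -1), Pow(q, -1)) = Mul(Rational(-1, 8), Pow(q, -1)))
Mul(Function('n')(13), Function('T')(-8, -15)) = Mul(Mul(Rational(-1, 8), Pow(13, -1)), Add(-4, Mul(-1, -8))) = Mul(Mul(Rational(-1, 8), Rational(1, 13)), Add(-4, 8)) = Mul(Rational(-1, 104), 4) = Rational(-1, 26)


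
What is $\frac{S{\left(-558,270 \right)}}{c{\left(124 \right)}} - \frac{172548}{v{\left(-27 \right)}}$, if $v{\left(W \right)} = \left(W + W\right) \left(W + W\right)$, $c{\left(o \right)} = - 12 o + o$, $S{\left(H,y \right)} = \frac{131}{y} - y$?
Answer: $- \frac{65158213}{1104840} \approx -58.975$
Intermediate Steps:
$S{\left(H,y \right)} = - y + \frac{131}{y}$
$c{\left(o \right)} = - 11 o$
$v{\left(W \right)} = 4 W^{2}$ ($v{\left(W \right)} = 2 W 2 W = 4 W^{2}$)
$\frac{S{\left(-558,270 \right)}}{c{\left(124 \right)}} - \frac{172548}{v{\left(-27 \right)}} = \frac{\left(-1\right) 270 + \frac{131}{270}}{\left(-11\right) 124} - \frac{172548}{4 \left(-27\right)^{2}} = \frac{-270 + 131 \cdot \frac{1}{270}}{-1364} - \frac{172548}{4 \cdot 729} = \left(-270 + \frac{131}{270}\right) \left(- \frac{1}{1364}\right) - \frac{172548}{2916} = \left(- \frac{72769}{270}\right) \left(- \frac{1}{1364}\right) - \frac{4793}{81} = \frac{72769}{368280} - \frac{4793}{81} = - \frac{65158213}{1104840}$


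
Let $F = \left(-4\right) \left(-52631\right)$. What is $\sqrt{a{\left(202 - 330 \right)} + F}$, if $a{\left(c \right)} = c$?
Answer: $2 \sqrt{52599} \approx 458.69$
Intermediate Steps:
$F = 210524$
$\sqrt{a{\left(202 - 330 \right)} + F} = \sqrt{\left(202 - 330\right) + 210524} = \sqrt{-128 + 210524} = \sqrt{210396} = 2 \sqrt{52599}$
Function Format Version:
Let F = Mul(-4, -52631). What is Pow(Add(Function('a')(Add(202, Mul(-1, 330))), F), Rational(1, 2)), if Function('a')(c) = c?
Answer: Mul(2, Pow(52599, Rational(1, 2))) ≈ 458.69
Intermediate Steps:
F = 210524
Pow(Add(Function('a')(Add(202, Mul(-1, 330))), F), Rational(1, 2)) = Pow(Add(Add(202, Mul(-1, 330)), 210524), Rational(1, 2)) = Pow(Add(Add(202, -330), 210524), Rational(1, 2)) = Pow(Add(-128, 210524), Rational(1, 2)) = Pow(210396, Rational(1, 2)) = Mul(2, Pow(52599, Rational(1, 2)))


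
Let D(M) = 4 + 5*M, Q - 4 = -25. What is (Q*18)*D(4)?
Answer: -9072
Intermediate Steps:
Q = -21 (Q = 4 - 25 = -21)
(Q*18)*D(4) = (-21*18)*(4 + 5*4) = -378*(4 + 20) = -378*24 = -9072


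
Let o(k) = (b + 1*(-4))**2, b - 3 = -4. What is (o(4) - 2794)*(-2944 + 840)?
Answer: 5825976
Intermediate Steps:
b = -1 (b = 3 - 4 = -1)
o(k) = 25 (o(k) = (-1 + 1*(-4))**2 = (-1 - 4)**2 = (-5)**2 = 25)
(o(4) - 2794)*(-2944 + 840) = (25 - 2794)*(-2944 + 840) = -2769*(-2104) = 5825976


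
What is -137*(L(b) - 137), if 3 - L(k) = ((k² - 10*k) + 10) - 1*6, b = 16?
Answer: 32058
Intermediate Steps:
L(k) = -1 - k² + 10*k (L(k) = 3 - (((k² - 10*k) + 10) - 1*6) = 3 - ((10 + k² - 10*k) - 6) = 3 - (4 + k² - 10*k) = 3 + (-4 - k² + 10*k) = -1 - k² + 10*k)
-137*(L(b) - 137) = -137*((-1 - 1*16² + 10*16) - 137) = -137*((-1 - 1*256 + 160) - 137) = -137*((-1 - 256 + 160) - 137) = -137*(-97 - 137) = -137*(-234) = 32058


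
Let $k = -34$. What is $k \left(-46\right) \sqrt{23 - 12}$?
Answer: $1564 \sqrt{11} \approx 5187.2$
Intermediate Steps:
$k \left(-46\right) \sqrt{23 - 12} = \left(-34\right) \left(-46\right) \sqrt{23 - 12} = 1564 \sqrt{11}$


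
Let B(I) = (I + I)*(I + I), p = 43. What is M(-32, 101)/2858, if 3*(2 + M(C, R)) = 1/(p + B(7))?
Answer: -1433/2049186 ≈ -0.00069930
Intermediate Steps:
B(I) = 4*I² (B(I) = (2*I)*(2*I) = 4*I²)
M(C, R) = -1433/717 (M(C, R) = -2 + 1/(3*(43 + 4*7²)) = -2 + 1/(3*(43 + 4*49)) = -2 + 1/(3*(43 + 196)) = -2 + (⅓)/239 = -2 + (⅓)*(1/239) = -2 + 1/717 = -1433/717)
M(-32, 101)/2858 = -1433/717/2858 = -1433/717*1/2858 = -1433/2049186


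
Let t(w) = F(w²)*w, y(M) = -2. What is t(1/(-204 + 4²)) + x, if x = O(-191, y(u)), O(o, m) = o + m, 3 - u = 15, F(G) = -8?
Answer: -9069/47 ≈ -192.96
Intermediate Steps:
u = -12 (u = 3 - 1*15 = 3 - 15 = -12)
t(w) = -8*w
O(o, m) = m + o
x = -193 (x = -2 - 191 = -193)
t(1/(-204 + 4²)) + x = -8/(-204 + 4²) - 193 = -8/(-204 + 16) - 193 = -8/(-188) - 193 = -8*(-1/188) - 193 = 2/47 - 193 = -9069/47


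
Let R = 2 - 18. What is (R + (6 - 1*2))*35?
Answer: -420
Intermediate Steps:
R = -16
(R + (6 - 1*2))*35 = (-16 + (6 - 1*2))*35 = (-16 + (6 - 2))*35 = (-16 + 4)*35 = -12*35 = -420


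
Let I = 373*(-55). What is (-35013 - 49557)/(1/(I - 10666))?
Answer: 2636977170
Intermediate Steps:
I = -20515
(-35013 - 49557)/(1/(I - 10666)) = (-35013 - 49557)/(1/(-20515 - 10666)) = -84570/(1/(-31181)) = -84570/(-1/31181) = -84570*(-31181) = 2636977170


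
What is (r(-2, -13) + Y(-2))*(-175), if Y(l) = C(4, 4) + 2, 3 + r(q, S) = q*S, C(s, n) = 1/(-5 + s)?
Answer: -4200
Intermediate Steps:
r(q, S) = -3 + S*q (r(q, S) = -3 + q*S = -3 + S*q)
Y(l) = 1 (Y(l) = 1/(-5 + 4) + 2 = 1/(-1) + 2 = -1 + 2 = 1)
(r(-2, -13) + Y(-2))*(-175) = ((-3 - 13*(-2)) + 1)*(-175) = ((-3 + 26) + 1)*(-175) = (23 + 1)*(-175) = 24*(-175) = -4200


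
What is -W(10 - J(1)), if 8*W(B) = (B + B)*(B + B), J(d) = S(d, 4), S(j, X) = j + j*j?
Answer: -32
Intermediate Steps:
S(j, X) = j + j²
J(d) = d*(1 + d)
W(B) = B²/2 (W(B) = ((B + B)*(B + B))/8 = ((2*B)*(2*B))/8 = (4*B²)/8 = B²/2)
-W(10 - J(1)) = -(10 - (1 + 1))²/2 = -(10 - 2)²/2 = -8²/2 = -64/2 = -1*32 = -32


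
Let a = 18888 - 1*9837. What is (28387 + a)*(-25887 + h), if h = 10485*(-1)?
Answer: -1361694936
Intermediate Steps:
a = 9051 (a = 18888 - 9837 = 9051)
h = -10485
(28387 + a)*(-25887 + h) = (28387 + 9051)*(-25887 - 10485) = 37438*(-36372) = -1361694936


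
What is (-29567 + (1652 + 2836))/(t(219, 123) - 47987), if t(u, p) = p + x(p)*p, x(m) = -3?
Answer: 25079/48233 ≈ 0.51995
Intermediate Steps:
t(u, p) = -2*p (t(u, p) = p - 3*p = -2*p)
(-29567 + (1652 + 2836))/(t(219, 123) - 47987) = (-29567 + (1652 + 2836))/(-2*123 - 47987) = (-29567 + 4488)/(-246 - 47987) = -25079/(-48233) = -25079*(-1/48233) = 25079/48233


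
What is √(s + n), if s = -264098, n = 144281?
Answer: 3*I*√13313 ≈ 346.15*I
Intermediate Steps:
√(s + n) = √(-264098 + 144281) = √(-119817) = 3*I*√13313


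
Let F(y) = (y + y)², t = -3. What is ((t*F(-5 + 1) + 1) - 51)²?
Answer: 58564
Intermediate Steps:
F(y) = 4*y² (F(y) = (2*y)² = 4*y²)
((t*F(-5 + 1) + 1) - 51)² = ((-12*(-5 + 1)² + 1) - 51)² = ((-12*(-4)² + 1) - 51)² = ((-12*16 + 1) - 51)² = ((-3*64 + 1) - 51)² = ((-192 + 1) - 51)² = (-191 - 51)² = (-242)² = 58564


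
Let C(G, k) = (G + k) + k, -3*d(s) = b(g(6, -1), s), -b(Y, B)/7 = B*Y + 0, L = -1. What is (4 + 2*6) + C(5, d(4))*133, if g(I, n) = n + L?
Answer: -12853/3 ≈ -4284.3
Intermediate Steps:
g(I, n) = -1 + n (g(I, n) = n - 1 = -1 + n)
b(Y, B) = -7*B*Y (b(Y, B) = -7*(B*Y + 0) = -7*B*Y)
d(s) = -14*s/3 (d(s) = -(-7)*s*(-1 - 1)/3 = -(-7)*s*(-2)/3 = -14*s/3)
C(G, k) = G + 2*k
(4 + 2*6) + C(5, d(4))*133 = (4 + 2*6) + (5 + 2*(-14/3*4))*133 = (4 + 12) + (5 + 2*(-56/3))*133 = 16 + (5 - 112/3)*133 = 16 - 97/3*133 = 16 - 12901/3 = -12853/3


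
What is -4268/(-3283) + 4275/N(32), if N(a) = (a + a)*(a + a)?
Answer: 31516553/13447168 ≈ 2.3437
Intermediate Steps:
N(a) = 4*a² (N(a) = (2*a)*(2*a) = 4*a²)
-4268/(-3283) + 4275/N(32) = -4268/(-3283) + 4275/((4*32²)) = -4268*(-1/3283) + 4275/((4*1024)) = 4268/3283 + 4275/4096 = 31516553/13447168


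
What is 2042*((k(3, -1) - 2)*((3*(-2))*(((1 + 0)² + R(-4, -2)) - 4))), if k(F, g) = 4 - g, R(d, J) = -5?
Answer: 294048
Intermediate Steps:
2042*((k(3, -1) - 2)*((3*(-2))*(((1 + 0)² + R(-4, -2)) - 4))) = 2042*(((4 - 1*(-1)) - 2)*((3*(-2))*(((1 + 0)² - 5) - 4))) = 2042*(((4 + 1) - 2)*(-6*((1² - 5) - 4))) = 2042*((5 - 2)*(-6*((1 - 5) - 4))) = 2042*(3*(-6*(-4 - 4))) = 2042*(3*(-6*(-8))) = 2042*(3*48) = 2042*144 = 294048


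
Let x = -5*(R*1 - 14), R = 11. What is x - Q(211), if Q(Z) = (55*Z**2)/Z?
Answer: -11590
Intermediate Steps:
Q(Z) = 55*Z
x = 15 (x = -5*(11*1 - 14) = -5*(11 - 14) = -5*(-3) = 15)
x - Q(211) = 15 - 55*211 = 15 - 1*11605 = 15 - 11605 = -11590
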